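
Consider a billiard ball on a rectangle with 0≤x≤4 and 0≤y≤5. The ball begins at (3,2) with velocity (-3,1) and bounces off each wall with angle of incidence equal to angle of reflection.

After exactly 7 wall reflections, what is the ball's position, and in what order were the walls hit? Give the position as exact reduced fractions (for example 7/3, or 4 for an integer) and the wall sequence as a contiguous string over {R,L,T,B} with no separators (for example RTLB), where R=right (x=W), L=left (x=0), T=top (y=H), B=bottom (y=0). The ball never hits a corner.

1. t=1 → L at (0,3); v=(3,1)
2. t=4/3 → R at (4,13/3); v=(-3,1)
3. t=2/3 → T at (2,5); v=(-3,-1)
4. t=2/3 → L at (0,13/3); v=(3,-1)
5. t=4/3 → R at (4,3); v=(-3,-1)
6. t=4/3 → L at (0,5/3); v=(3,-1)
7. t=4/3 → R at (4,1/3); v=(-3,-1)

Final position: (4,1/3)
Wall sequence: LRTLRLR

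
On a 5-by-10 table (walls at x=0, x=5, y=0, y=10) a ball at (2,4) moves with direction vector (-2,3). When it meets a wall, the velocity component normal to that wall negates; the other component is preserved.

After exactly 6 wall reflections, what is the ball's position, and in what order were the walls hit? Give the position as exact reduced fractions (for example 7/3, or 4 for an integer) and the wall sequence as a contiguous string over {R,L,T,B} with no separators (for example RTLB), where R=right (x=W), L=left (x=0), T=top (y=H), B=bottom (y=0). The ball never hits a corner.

1. t=1 → L at (0,7); v=(2,3)
2. t=1 → T at (2,10); v=(2,-3)
3. t=3/2 → R at (5,11/2); v=(-2,-3)
4. t=11/6 → B at (4/3,0); v=(-2,3)
5. t=2/3 → L at (0,2); v=(2,3)
6. t=5/2 → R at (5,19/2); v=(-2,3)

Final position: (5,19/2)
Wall sequence: LTRBLR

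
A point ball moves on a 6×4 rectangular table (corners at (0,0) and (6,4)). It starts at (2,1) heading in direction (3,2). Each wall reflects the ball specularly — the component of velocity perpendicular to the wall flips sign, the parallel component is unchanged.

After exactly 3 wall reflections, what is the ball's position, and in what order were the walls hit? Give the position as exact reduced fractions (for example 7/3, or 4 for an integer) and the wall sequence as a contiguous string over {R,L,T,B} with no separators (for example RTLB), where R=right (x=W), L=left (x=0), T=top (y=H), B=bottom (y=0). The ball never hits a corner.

1. t=4/3 → R at (6,11/3); v=(-3,2)
2. t=1/6 → T at (11/2,4); v=(-3,-2)
3. t=11/6 → L at (0,1/3); v=(3,-2)

Final position: (0,1/3)
Wall sequence: RTL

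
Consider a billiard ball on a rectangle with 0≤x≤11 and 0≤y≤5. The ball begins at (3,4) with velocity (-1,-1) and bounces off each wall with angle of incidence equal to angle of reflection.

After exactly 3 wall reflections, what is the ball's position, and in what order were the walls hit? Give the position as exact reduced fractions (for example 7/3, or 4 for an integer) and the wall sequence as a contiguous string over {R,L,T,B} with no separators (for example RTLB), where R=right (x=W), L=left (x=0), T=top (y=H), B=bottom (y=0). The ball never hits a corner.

Final position: (6,5)
Wall sequence: LBT

1. t=3 → L at (0,1); v=(1,-1)
2. t=1 → B at (1,0); v=(1,1)
3. t=5 → T at (6,5); v=(1,-1)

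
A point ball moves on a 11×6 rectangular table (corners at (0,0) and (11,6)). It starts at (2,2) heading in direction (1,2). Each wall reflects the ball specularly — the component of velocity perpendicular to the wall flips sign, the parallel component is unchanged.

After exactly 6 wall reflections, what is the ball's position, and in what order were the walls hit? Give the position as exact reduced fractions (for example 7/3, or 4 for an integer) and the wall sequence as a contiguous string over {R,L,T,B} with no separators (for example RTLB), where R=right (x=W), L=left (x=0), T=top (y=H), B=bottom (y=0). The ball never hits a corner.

1. t=2 → T at (4,6); v=(1,-2)
2. t=3 → B at (7,0); v=(1,2)
3. t=3 → T at (10,6); v=(1,-2)
4. t=1 → R at (11,4); v=(-1,-2)
5. t=2 → B at (9,0); v=(-1,2)
6. t=3 → T at (6,6); v=(-1,-2)

Final position: (6,6)
Wall sequence: TBTRBT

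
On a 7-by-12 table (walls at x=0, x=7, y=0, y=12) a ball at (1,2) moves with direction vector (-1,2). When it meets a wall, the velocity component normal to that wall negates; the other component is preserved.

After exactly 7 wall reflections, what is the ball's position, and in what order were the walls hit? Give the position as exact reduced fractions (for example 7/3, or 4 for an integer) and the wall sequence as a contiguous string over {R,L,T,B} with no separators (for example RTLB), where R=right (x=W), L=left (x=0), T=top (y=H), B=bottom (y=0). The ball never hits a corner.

Final position: (7,2)
Wall sequence: LTRBLTR

1. t=1 → L at (0,4); v=(1,2)
2. t=4 → T at (4,12); v=(1,-2)
3. t=3 → R at (7,6); v=(-1,-2)
4. t=3 → B at (4,0); v=(-1,2)
5. t=4 → L at (0,8); v=(1,2)
6. t=2 → T at (2,12); v=(1,-2)
7. t=5 → R at (7,2); v=(-1,-2)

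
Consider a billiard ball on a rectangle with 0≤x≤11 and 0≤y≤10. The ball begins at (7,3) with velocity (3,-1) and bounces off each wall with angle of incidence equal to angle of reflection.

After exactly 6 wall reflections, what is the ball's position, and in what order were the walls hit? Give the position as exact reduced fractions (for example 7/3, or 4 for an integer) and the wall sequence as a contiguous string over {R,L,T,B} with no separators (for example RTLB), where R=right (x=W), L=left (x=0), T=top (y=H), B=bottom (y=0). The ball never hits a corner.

Final position: (2,10)
Wall sequence: RBLRLT

1. t=4/3 → R at (11,5/3); v=(-3,-1)
2. t=5/3 → B at (6,0); v=(-3,1)
3. t=2 → L at (0,2); v=(3,1)
4. t=11/3 → R at (11,17/3); v=(-3,1)
5. t=11/3 → L at (0,28/3); v=(3,1)
6. t=2/3 → T at (2,10); v=(3,-1)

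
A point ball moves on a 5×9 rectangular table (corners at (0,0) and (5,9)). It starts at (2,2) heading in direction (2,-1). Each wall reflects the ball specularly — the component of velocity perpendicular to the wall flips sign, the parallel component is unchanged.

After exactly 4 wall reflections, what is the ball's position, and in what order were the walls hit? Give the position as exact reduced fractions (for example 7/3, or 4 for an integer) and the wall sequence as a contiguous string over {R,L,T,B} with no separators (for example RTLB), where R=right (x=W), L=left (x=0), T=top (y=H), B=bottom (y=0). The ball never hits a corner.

1. t=3/2 → R at (5,1/2); v=(-2,-1)
2. t=1/2 → B at (4,0); v=(-2,1)
3. t=2 → L at (0,2); v=(2,1)
4. t=5/2 → R at (5,9/2); v=(-2,1)

Final position: (5,9/2)
Wall sequence: RBLR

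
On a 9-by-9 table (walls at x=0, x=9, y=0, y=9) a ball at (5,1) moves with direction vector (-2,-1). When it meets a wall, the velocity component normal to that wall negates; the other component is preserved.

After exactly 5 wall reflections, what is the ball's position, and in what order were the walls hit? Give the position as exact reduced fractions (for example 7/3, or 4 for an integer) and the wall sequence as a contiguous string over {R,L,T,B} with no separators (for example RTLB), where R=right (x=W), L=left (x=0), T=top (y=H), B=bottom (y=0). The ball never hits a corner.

1. t=1 → B at (3,0); v=(-2,1)
2. t=3/2 → L at (0,3/2); v=(2,1)
3. t=9/2 → R at (9,6); v=(-2,1)
4. t=3 → T at (3,9); v=(-2,-1)
5. t=3/2 → L at (0,15/2); v=(2,-1)

Final position: (0,15/2)
Wall sequence: BLRTL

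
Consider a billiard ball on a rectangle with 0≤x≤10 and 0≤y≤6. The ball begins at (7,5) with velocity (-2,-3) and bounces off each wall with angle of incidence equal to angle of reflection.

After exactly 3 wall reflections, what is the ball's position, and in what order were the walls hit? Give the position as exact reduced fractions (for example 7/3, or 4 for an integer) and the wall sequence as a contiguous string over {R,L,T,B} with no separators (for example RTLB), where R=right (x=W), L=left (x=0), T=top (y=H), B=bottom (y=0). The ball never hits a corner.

1. t=5/3 → B at (11/3,0); v=(-2,3)
2. t=11/6 → L at (0,11/2); v=(2,3)
3. t=1/6 → T at (1/3,6); v=(2,-3)

Final position: (1/3,6)
Wall sequence: BLT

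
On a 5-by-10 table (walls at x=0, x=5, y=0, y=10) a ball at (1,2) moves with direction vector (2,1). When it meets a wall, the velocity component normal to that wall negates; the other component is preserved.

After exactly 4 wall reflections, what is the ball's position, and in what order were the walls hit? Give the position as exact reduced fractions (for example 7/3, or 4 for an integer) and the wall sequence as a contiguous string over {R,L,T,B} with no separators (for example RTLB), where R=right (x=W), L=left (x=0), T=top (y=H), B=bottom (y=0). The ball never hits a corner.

Final position: (3,10)
Wall sequence: RLRT

1. t=2 → R at (5,4); v=(-2,1)
2. t=5/2 → L at (0,13/2); v=(2,1)
3. t=5/2 → R at (5,9); v=(-2,1)
4. t=1 → T at (3,10); v=(-2,-1)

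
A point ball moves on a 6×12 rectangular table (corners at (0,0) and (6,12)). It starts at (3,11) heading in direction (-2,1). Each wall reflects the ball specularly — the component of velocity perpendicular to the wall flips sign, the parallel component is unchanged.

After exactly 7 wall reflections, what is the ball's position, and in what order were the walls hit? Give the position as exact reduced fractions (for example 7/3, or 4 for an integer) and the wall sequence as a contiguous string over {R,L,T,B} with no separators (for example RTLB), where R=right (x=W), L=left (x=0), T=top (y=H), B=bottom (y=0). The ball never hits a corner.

1. t=1 → T at (1,12); v=(-2,-1)
2. t=1/2 → L at (0,23/2); v=(2,-1)
3. t=3 → R at (6,17/2); v=(-2,-1)
4. t=3 → L at (0,11/2); v=(2,-1)
5. t=3 → R at (6,5/2); v=(-2,-1)
6. t=5/2 → B at (1,0); v=(-2,1)
7. t=1/2 → L at (0,1/2); v=(2,1)

Final position: (0,1/2)
Wall sequence: TLRLRBL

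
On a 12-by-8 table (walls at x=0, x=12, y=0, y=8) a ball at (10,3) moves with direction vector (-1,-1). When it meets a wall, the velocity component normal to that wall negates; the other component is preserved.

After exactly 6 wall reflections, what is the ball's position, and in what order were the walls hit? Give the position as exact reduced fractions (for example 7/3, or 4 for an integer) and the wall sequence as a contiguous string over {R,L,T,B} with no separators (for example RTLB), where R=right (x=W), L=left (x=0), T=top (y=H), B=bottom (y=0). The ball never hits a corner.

Final position: (7,8)
Wall sequence: BLTBRT

1. t=3 → B at (7,0); v=(-1,1)
2. t=7 → L at (0,7); v=(1,1)
3. t=1 → T at (1,8); v=(1,-1)
4. t=8 → B at (9,0); v=(1,1)
5. t=3 → R at (12,3); v=(-1,1)
6. t=5 → T at (7,8); v=(-1,-1)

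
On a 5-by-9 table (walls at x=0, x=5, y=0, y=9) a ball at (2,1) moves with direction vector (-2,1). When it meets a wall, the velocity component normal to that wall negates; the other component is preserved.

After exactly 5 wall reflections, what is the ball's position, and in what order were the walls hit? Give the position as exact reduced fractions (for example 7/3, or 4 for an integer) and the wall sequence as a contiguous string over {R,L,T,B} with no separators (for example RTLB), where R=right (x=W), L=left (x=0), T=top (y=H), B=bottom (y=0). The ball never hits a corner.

1. t=1 → L at (0,2); v=(2,1)
2. t=5/2 → R at (5,9/2); v=(-2,1)
3. t=5/2 → L at (0,7); v=(2,1)
4. t=2 → T at (4,9); v=(2,-1)
5. t=1/2 → R at (5,17/2); v=(-2,-1)

Final position: (5,17/2)
Wall sequence: LRLTR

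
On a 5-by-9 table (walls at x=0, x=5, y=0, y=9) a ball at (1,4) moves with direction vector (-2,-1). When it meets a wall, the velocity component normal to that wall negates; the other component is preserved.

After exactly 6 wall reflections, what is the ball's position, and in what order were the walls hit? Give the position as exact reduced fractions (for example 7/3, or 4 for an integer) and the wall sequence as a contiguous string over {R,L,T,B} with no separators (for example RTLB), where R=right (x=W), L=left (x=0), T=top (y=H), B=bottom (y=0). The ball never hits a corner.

1. t=1/2 → L at (0,7/2); v=(2,-1)
2. t=5/2 → R at (5,1); v=(-2,-1)
3. t=1 → B at (3,0); v=(-2,1)
4. t=3/2 → L at (0,3/2); v=(2,1)
5. t=5/2 → R at (5,4); v=(-2,1)
6. t=5/2 → L at (0,13/2); v=(2,1)

Final position: (0,13/2)
Wall sequence: LRBLRL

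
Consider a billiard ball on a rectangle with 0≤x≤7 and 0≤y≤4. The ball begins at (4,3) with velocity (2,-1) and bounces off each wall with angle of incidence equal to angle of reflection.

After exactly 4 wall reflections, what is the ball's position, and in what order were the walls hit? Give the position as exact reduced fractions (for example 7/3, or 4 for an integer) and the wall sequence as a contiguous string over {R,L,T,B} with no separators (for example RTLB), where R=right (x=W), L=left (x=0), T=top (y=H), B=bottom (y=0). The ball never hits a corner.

Final position: (4,4)
Wall sequence: RBLT

1. t=3/2 → R at (7,3/2); v=(-2,-1)
2. t=3/2 → B at (4,0); v=(-2,1)
3. t=2 → L at (0,2); v=(2,1)
4. t=2 → T at (4,4); v=(2,-1)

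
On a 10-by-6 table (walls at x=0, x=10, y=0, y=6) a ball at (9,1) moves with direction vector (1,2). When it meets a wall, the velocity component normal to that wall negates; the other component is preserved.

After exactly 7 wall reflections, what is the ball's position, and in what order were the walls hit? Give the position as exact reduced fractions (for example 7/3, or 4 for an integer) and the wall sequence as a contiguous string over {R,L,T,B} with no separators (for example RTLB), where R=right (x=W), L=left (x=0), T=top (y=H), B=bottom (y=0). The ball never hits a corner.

Final position: (7/2,6)
Wall sequence: RTBTLBT

1. t=1 → R at (10,3); v=(-1,2)
2. t=3/2 → T at (17/2,6); v=(-1,-2)
3. t=3 → B at (11/2,0); v=(-1,2)
4. t=3 → T at (5/2,6); v=(-1,-2)
5. t=5/2 → L at (0,1); v=(1,-2)
6. t=1/2 → B at (1/2,0); v=(1,2)
7. t=3 → T at (7/2,6); v=(1,-2)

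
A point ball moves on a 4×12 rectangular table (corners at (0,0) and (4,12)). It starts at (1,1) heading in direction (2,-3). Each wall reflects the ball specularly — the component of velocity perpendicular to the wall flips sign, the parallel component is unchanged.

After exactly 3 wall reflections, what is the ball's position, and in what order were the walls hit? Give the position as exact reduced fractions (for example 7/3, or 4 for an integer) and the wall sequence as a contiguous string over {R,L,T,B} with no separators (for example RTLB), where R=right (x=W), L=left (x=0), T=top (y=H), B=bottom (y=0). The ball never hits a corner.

Final position: (0,19/2)
Wall sequence: BRL

1. t=1/3 → B at (5/3,0); v=(2,3)
2. t=7/6 → R at (4,7/2); v=(-2,3)
3. t=2 → L at (0,19/2); v=(2,3)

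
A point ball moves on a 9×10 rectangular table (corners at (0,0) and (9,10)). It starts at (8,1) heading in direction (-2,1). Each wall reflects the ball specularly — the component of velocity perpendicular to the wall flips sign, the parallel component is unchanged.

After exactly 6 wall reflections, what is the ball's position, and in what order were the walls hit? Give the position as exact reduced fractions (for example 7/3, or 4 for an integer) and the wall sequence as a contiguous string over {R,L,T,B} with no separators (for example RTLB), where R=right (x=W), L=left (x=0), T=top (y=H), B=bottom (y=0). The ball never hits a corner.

1. t=4 → L at (0,5); v=(2,1)
2. t=9/2 → R at (9,19/2); v=(-2,1)
3. t=1/2 → T at (8,10); v=(-2,-1)
4. t=4 → L at (0,6); v=(2,-1)
5. t=9/2 → R at (9,3/2); v=(-2,-1)
6. t=3/2 → B at (6,0); v=(-2,1)

Final position: (6,0)
Wall sequence: LRTLRB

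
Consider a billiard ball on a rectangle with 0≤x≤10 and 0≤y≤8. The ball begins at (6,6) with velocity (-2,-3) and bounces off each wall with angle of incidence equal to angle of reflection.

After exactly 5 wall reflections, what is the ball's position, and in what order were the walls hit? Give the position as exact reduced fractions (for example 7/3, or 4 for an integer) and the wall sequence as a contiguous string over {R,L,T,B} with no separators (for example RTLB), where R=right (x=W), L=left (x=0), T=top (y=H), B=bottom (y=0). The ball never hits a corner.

Final position: (10,2)
Wall sequence: BLTBR

1. t=2 → B at (2,0); v=(-2,3)
2. t=1 → L at (0,3); v=(2,3)
3. t=5/3 → T at (10/3,8); v=(2,-3)
4. t=8/3 → B at (26/3,0); v=(2,3)
5. t=2/3 → R at (10,2); v=(-2,3)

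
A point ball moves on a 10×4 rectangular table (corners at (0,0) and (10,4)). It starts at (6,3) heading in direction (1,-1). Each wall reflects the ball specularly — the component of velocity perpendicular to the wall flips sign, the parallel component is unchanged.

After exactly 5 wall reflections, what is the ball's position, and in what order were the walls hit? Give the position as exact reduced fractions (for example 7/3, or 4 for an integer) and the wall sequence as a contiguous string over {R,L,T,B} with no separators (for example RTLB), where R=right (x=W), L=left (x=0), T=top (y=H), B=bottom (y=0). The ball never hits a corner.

Final position: (0,3)
Wall sequence: BRTBL

1. t=3 → B at (9,0); v=(1,1)
2. t=1 → R at (10,1); v=(-1,1)
3. t=3 → T at (7,4); v=(-1,-1)
4. t=4 → B at (3,0); v=(-1,1)
5. t=3 → L at (0,3); v=(1,1)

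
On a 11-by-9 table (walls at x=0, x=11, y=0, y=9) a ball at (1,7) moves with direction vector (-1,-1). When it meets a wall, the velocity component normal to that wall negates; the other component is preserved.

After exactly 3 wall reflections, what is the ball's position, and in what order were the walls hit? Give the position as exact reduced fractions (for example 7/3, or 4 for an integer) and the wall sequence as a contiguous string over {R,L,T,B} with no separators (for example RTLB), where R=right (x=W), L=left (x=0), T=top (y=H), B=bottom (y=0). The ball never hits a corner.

1. t=1 → L at (0,6); v=(1,-1)
2. t=6 → B at (6,0); v=(1,1)
3. t=5 → R at (11,5); v=(-1,1)

Final position: (11,5)
Wall sequence: LBR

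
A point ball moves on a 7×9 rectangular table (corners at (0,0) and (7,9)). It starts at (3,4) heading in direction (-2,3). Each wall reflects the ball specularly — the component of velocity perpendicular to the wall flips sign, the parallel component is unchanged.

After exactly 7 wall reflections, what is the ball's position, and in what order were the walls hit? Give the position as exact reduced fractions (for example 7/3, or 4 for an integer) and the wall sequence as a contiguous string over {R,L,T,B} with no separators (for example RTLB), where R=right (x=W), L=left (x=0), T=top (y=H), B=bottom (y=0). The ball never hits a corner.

Final position: (13/3,0)
Wall sequence: LTBRTLB

1. t=3/2 → L at (0,17/2); v=(2,3)
2. t=1/6 → T at (1/3,9); v=(2,-3)
3. t=3 → B at (19/3,0); v=(2,3)
4. t=1/3 → R at (7,1); v=(-2,3)
5. t=8/3 → T at (5/3,9); v=(-2,-3)
6. t=5/6 → L at (0,13/2); v=(2,-3)
7. t=13/6 → B at (13/3,0); v=(2,3)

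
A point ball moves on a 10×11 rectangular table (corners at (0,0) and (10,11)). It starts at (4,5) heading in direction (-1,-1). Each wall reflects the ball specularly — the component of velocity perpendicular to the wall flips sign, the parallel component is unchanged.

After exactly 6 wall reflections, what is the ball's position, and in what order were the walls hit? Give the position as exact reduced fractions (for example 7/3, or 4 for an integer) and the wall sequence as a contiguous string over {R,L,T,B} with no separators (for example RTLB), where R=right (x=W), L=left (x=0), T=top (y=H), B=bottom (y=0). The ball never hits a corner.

1. t=4 → L at (0,1); v=(1,-1)
2. t=1 → B at (1,0); v=(1,1)
3. t=9 → R at (10,9); v=(-1,1)
4. t=2 → T at (8,11); v=(-1,-1)
5. t=8 → L at (0,3); v=(1,-1)
6. t=3 → B at (3,0); v=(1,1)

Final position: (3,0)
Wall sequence: LBRTLB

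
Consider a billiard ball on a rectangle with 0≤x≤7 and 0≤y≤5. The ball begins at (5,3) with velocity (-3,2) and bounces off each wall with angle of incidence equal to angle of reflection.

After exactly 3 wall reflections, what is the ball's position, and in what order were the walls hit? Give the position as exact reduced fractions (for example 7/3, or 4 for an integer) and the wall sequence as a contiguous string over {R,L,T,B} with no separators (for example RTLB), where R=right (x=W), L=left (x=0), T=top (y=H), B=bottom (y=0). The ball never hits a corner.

1. t=1 → T at (2,5); v=(-3,-2)
2. t=2/3 → L at (0,11/3); v=(3,-2)
3. t=11/6 → B at (11/2,0); v=(3,2)

Final position: (11/2,0)
Wall sequence: TLB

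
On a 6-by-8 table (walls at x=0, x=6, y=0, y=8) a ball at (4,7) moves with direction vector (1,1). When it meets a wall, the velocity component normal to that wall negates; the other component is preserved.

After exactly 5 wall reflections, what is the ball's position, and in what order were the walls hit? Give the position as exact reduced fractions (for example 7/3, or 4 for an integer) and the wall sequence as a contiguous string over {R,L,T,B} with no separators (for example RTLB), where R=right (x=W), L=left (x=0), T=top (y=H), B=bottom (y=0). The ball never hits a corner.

1. t=1 → T at (5,8); v=(1,-1)
2. t=1 → R at (6,7); v=(-1,-1)
3. t=6 → L at (0,1); v=(1,-1)
4. t=1 → B at (1,0); v=(1,1)
5. t=5 → R at (6,5); v=(-1,1)

Final position: (6,5)
Wall sequence: TRLBR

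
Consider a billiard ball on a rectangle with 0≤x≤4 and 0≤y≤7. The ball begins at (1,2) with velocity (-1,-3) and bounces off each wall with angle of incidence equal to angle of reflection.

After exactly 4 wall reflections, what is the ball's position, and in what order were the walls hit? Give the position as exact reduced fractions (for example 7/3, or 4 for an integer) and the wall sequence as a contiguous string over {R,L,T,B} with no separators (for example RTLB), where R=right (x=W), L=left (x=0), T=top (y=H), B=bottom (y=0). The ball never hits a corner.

1. t=2/3 → B at (1/3,0); v=(-1,3)
2. t=1/3 → L at (0,1); v=(1,3)
3. t=2 → T at (2,7); v=(1,-3)
4. t=2 → R at (4,1); v=(-1,-3)

Final position: (4,1)
Wall sequence: BLTR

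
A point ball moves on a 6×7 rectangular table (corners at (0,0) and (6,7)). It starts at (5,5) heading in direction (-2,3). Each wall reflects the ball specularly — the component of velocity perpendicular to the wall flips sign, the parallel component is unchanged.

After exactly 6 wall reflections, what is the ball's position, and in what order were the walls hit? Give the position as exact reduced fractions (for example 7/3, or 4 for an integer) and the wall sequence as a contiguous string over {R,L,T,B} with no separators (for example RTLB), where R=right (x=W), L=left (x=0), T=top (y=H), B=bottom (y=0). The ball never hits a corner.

1. t=2/3 → T at (11/3,7); v=(-2,-3)
2. t=11/6 → L at (0,3/2); v=(2,-3)
3. t=1/2 → B at (1,0); v=(2,3)
4. t=7/3 → T at (17/3,7); v=(2,-3)
5. t=1/6 → R at (6,13/2); v=(-2,-3)
6. t=13/6 → B at (5/3,0); v=(-2,3)

Final position: (5/3,0)
Wall sequence: TLBTRB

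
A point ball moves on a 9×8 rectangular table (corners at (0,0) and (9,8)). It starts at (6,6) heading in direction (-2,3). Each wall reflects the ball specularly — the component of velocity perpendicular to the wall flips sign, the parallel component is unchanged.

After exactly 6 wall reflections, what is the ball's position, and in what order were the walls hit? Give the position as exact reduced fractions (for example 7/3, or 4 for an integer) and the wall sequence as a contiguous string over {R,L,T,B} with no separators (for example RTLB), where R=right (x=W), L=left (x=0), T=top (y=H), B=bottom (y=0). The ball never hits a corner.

Final position: (20/3,0)
Wall sequence: TLBTRB

1. t=2/3 → T at (14/3,8); v=(-2,-3)
2. t=7/3 → L at (0,1); v=(2,-3)
3. t=1/3 → B at (2/3,0); v=(2,3)
4. t=8/3 → T at (6,8); v=(2,-3)
5. t=3/2 → R at (9,7/2); v=(-2,-3)
6. t=7/6 → B at (20/3,0); v=(-2,3)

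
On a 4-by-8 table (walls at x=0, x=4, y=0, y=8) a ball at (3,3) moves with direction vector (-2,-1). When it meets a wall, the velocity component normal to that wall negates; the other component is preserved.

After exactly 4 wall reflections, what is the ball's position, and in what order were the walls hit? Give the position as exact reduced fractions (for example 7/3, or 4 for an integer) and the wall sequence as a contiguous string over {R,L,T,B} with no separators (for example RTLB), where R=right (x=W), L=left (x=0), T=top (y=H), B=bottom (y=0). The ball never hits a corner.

1. t=3/2 → L at (0,3/2); v=(2,-1)
2. t=3/2 → B at (3,0); v=(2,1)
3. t=1/2 → R at (4,1/2); v=(-2,1)
4. t=2 → L at (0,5/2); v=(2,1)

Final position: (0,5/2)
Wall sequence: LBRL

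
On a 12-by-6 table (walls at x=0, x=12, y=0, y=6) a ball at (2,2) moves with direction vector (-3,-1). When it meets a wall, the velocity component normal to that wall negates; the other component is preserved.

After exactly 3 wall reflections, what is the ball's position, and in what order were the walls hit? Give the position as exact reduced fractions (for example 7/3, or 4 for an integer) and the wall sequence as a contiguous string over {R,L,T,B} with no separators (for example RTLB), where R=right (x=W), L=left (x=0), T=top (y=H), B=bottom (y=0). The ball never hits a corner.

1. t=2/3 → L at (0,4/3); v=(3,-1)
2. t=4/3 → B at (4,0); v=(3,1)
3. t=8/3 → R at (12,8/3); v=(-3,1)

Final position: (12,8/3)
Wall sequence: LBR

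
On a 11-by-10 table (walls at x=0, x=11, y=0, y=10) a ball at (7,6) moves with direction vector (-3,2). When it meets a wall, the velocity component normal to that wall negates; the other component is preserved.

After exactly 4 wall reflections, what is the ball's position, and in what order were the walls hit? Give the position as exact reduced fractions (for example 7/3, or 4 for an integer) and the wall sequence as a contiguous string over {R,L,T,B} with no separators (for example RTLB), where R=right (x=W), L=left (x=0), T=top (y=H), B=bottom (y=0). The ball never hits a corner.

Final position: (8,0)
Wall sequence: TLRB

1. t=2 → T at (1,10); v=(-3,-2)
2. t=1/3 → L at (0,28/3); v=(3,-2)
3. t=11/3 → R at (11,2); v=(-3,-2)
4. t=1 → B at (8,0); v=(-3,2)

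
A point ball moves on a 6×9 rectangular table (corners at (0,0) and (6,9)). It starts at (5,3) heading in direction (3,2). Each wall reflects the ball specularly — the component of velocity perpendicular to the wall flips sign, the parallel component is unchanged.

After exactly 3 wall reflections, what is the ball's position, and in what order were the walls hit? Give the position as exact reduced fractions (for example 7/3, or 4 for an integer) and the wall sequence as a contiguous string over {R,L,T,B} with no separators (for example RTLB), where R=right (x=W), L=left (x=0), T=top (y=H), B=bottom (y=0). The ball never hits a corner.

1. t=1/3 → R at (6,11/3); v=(-3,2)
2. t=2 → L at (0,23/3); v=(3,2)
3. t=2/3 → T at (2,9); v=(3,-2)

Final position: (2,9)
Wall sequence: RLT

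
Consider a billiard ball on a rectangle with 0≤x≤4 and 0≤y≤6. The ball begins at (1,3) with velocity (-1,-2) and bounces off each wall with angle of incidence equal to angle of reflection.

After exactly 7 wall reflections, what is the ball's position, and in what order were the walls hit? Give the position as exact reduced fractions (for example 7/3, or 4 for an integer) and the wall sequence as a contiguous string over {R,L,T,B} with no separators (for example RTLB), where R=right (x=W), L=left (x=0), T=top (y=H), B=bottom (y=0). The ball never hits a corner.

1. t=1 → L at (0,1); v=(1,-2)
2. t=1/2 → B at (1/2,0); v=(1,2)
3. t=3 → T at (7/2,6); v=(1,-2)
4. t=1/2 → R at (4,5); v=(-1,-2)
5. t=5/2 → B at (3/2,0); v=(-1,2)
6. t=3/2 → L at (0,3); v=(1,2)
7. t=3/2 → T at (3/2,6); v=(1,-2)

Final position: (3/2,6)
Wall sequence: LBTRBLT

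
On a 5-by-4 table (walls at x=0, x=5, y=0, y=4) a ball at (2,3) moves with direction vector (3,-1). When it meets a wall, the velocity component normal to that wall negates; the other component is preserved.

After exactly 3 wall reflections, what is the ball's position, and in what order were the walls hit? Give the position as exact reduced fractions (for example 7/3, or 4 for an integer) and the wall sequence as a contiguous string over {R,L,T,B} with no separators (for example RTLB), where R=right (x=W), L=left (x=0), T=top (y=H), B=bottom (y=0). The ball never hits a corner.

1. t=1 → R at (5,2); v=(-3,-1)
2. t=5/3 → L at (0,1/3); v=(3,-1)
3. t=1/3 → B at (1,0); v=(3,1)

Final position: (1,0)
Wall sequence: RLB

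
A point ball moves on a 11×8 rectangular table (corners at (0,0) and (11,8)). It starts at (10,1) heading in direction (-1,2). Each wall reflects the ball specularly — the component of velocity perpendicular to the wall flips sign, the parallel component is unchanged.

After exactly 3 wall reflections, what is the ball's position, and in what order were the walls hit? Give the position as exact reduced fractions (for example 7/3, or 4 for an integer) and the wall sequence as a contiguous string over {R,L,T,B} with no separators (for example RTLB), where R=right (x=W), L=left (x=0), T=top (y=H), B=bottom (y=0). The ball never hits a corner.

1. t=7/2 → T at (13/2,8); v=(-1,-2)
2. t=4 → B at (5/2,0); v=(-1,2)
3. t=5/2 → L at (0,5); v=(1,2)

Final position: (0,5)
Wall sequence: TBL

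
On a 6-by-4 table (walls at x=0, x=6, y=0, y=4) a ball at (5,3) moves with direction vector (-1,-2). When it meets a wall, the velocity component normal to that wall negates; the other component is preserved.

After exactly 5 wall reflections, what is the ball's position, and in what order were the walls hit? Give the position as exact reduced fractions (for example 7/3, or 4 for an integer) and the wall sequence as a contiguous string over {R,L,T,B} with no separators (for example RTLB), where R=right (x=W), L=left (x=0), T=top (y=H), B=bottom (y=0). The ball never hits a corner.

1. t=3/2 → B at (7/2,0); v=(-1,2)
2. t=2 → T at (3/2,4); v=(-1,-2)
3. t=3/2 → L at (0,1); v=(1,-2)
4. t=1/2 → B at (1/2,0); v=(1,2)
5. t=2 → T at (5/2,4); v=(1,-2)

Final position: (5/2,4)
Wall sequence: BTLBT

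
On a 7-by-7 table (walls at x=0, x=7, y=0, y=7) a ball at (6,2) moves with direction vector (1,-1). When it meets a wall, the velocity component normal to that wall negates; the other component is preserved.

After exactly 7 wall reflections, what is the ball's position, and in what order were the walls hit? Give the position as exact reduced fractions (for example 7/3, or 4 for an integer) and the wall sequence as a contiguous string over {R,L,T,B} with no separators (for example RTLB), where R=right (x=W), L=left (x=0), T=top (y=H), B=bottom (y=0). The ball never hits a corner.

Final position: (0,6)
Wall sequence: RBLTRBL

1. t=1 → R at (7,1); v=(-1,-1)
2. t=1 → B at (6,0); v=(-1,1)
3. t=6 → L at (0,6); v=(1,1)
4. t=1 → T at (1,7); v=(1,-1)
5. t=6 → R at (7,1); v=(-1,-1)
6. t=1 → B at (6,0); v=(-1,1)
7. t=6 → L at (0,6); v=(1,1)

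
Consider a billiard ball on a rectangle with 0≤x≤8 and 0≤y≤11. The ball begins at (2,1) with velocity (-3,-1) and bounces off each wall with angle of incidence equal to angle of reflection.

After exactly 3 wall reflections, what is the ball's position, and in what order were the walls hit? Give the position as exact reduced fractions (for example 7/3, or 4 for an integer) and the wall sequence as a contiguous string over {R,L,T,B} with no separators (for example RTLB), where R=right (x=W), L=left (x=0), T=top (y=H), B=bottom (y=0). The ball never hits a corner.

Final position: (8,7/3)
Wall sequence: LBR

1. t=2/3 → L at (0,1/3); v=(3,-1)
2. t=1/3 → B at (1,0); v=(3,1)
3. t=7/3 → R at (8,7/3); v=(-3,1)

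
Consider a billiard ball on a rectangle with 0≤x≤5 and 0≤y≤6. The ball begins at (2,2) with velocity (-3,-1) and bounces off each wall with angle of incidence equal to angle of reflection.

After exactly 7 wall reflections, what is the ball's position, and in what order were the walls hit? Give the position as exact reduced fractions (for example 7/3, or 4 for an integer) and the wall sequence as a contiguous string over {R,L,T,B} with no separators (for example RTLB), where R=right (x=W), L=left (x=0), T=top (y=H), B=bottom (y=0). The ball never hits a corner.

Final position: (2,6)
Wall sequence: LBRLRLT

1. t=2/3 → L at (0,4/3); v=(3,-1)
2. t=4/3 → B at (4,0); v=(3,1)
3. t=1/3 → R at (5,1/3); v=(-3,1)
4. t=5/3 → L at (0,2); v=(3,1)
5. t=5/3 → R at (5,11/3); v=(-3,1)
6. t=5/3 → L at (0,16/3); v=(3,1)
7. t=2/3 → T at (2,6); v=(3,-1)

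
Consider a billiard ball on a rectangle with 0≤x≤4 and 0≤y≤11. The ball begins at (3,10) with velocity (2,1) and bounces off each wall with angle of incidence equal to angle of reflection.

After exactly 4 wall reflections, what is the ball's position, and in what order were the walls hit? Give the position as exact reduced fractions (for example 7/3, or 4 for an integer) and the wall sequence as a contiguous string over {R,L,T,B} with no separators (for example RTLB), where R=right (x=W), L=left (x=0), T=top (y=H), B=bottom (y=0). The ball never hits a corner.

Final position: (4,15/2)
Wall sequence: RTLR

1. t=1/2 → R at (4,21/2); v=(-2,1)
2. t=1/2 → T at (3,11); v=(-2,-1)
3. t=3/2 → L at (0,19/2); v=(2,-1)
4. t=2 → R at (4,15/2); v=(-2,-1)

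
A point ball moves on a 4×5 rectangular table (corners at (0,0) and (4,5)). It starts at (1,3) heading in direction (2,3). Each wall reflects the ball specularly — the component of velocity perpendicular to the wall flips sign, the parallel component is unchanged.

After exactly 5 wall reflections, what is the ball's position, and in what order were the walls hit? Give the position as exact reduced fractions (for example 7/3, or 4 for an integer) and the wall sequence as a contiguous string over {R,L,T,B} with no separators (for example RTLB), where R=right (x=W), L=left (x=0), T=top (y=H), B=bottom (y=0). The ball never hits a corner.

1. t=2/3 → T at (7/3,5); v=(2,-3)
2. t=5/6 → R at (4,5/2); v=(-2,-3)
3. t=5/6 → B at (7/3,0); v=(-2,3)
4. t=7/6 → L at (0,7/2); v=(2,3)
5. t=1/2 → T at (1,5); v=(2,-3)

Final position: (1,5)
Wall sequence: TRBLT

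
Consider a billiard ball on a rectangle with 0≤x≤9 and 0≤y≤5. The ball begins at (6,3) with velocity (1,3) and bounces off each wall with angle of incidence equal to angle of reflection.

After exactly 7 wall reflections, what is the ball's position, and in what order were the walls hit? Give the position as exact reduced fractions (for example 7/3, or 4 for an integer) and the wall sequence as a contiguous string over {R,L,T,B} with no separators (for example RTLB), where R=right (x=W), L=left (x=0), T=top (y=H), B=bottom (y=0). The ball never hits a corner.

Final position: (3,0)
Wall sequence: TBRTBTB

1. t=2/3 → T at (20/3,5); v=(1,-3)
2. t=5/3 → B at (25/3,0); v=(1,3)
3. t=2/3 → R at (9,2); v=(-1,3)
4. t=1 → T at (8,5); v=(-1,-3)
5. t=5/3 → B at (19/3,0); v=(-1,3)
6. t=5/3 → T at (14/3,5); v=(-1,-3)
7. t=5/3 → B at (3,0); v=(-1,3)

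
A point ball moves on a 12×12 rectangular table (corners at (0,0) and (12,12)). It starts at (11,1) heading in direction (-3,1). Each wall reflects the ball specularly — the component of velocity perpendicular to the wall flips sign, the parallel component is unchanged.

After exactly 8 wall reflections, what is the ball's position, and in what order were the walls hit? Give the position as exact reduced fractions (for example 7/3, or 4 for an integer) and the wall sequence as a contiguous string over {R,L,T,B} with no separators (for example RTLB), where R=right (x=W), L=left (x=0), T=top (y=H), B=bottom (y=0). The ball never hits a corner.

Final position: (12,2/3)
Wall sequence: LRTLRLBR

1. t=11/3 → L at (0,14/3); v=(3,1)
2. t=4 → R at (12,26/3); v=(-3,1)
3. t=10/3 → T at (2,12); v=(-3,-1)
4. t=2/3 → L at (0,34/3); v=(3,-1)
5. t=4 → R at (12,22/3); v=(-3,-1)
6. t=4 → L at (0,10/3); v=(3,-1)
7. t=10/3 → B at (10,0); v=(3,1)
8. t=2/3 → R at (12,2/3); v=(-3,1)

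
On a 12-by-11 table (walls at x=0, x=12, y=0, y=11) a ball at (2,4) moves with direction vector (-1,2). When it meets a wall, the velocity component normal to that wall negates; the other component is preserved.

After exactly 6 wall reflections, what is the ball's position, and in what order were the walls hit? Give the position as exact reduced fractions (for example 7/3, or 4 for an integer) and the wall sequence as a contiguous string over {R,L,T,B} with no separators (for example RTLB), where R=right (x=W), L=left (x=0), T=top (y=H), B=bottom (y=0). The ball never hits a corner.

Final position: (6,0)
Wall sequence: LTBRTB

1. t=2 → L at (0,8); v=(1,2)
2. t=3/2 → T at (3/2,11); v=(1,-2)
3. t=11/2 → B at (7,0); v=(1,2)
4. t=5 → R at (12,10); v=(-1,2)
5. t=1/2 → T at (23/2,11); v=(-1,-2)
6. t=11/2 → B at (6,0); v=(-1,2)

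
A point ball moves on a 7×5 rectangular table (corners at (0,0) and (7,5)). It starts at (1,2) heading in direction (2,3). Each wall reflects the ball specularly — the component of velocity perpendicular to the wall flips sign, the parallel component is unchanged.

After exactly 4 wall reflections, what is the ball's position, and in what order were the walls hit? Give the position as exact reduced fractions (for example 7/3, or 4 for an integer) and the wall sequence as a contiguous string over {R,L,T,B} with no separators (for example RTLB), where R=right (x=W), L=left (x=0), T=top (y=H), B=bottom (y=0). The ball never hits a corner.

1. t=1 → T at (3,5); v=(2,-3)
2. t=5/3 → B at (19/3,0); v=(2,3)
3. t=1/3 → R at (7,1); v=(-2,3)
4. t=4/3 → T at (13/3,5); v=(-2,-3)

Final position: (13/3,5)
Wall sequence: TBRT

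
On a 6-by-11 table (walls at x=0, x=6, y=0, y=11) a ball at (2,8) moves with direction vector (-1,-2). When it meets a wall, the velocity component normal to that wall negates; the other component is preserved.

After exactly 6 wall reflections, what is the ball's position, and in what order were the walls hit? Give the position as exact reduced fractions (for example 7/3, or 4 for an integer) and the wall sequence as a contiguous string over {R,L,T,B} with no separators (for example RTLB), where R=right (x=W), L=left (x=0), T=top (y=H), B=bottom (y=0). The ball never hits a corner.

Final position: (1,0)
Wall sequence: LBRTLB

1. t=2 → L at (0,4); v=(1,-2)
2. t=2 → B at (2,0); v=(1,2)
3. t=4 → R at (6,8); v=(-1,2)
4. t=3/2 → T at (9/2,11); v=(-1,-2)
5. t=9/2 → L at (0,2); v=(1,-2)
6. t=1 → B at (1,0); v=(1,2)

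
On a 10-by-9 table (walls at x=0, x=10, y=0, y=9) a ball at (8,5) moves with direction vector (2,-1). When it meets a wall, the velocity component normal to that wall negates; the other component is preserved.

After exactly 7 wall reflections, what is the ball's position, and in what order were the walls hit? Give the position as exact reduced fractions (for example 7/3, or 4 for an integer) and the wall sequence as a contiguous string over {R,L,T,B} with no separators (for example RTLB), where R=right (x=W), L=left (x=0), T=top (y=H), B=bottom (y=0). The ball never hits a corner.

1. t=1 → R at (10,4); v=(-2,-1)
2. t=4 → B at (2,0); v=(-2,1)
3. t=1 → L at (0,1); v=(2,1)
4. t=5 → R at (10,6); v=(-2,1)
5. t=3 → T at (4,9); v=(-2,-1)
6. t=2 → L at (0,7); v=(2,-1)
7. t=5 → R at (10,2); v=(-2,-1)

Final position: (10,2)
Wall sequence: RBLRTLR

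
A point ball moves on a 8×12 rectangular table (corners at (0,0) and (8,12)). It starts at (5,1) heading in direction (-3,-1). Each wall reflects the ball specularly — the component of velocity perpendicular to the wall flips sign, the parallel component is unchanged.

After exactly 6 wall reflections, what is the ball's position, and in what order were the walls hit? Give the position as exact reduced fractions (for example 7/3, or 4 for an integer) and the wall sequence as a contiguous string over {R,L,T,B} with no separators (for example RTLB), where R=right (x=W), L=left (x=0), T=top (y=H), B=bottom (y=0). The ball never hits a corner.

Final position: (0,34/3)
Wall sequence: BLRLRL

1. t=1 → B at (2,0); v=(-3,1)
2. t=2/3 → L at (0,2/3); v=(3,1)
3. t=8/3 → R at (8,10/3); v=(-3,1)
4. t=8/3 → L at (0,6); v=(3,1)
5. t=8/3 → R at (8,26/3); v=(-3,1)
6. t=8/3 → L at (0,34/3); v=(3,1)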